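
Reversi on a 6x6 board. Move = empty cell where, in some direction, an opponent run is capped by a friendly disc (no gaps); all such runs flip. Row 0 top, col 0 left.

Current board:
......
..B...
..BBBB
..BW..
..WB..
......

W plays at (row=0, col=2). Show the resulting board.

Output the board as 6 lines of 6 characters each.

Answer: ..W...
..W...
..WBBB
..WW..
..WB..
......

Derivation:
Place W at (0,2); scan 8 dirs for brackets.
Dir NW: edge -> no flip
Dir N: edge -> no flip
Dir NE: edge -> no flip
Dir W: first cell '.' (not opp) -> no flip
Dir E: first cell '.' (not opp) -> no flip
Dir SW: first cell '.' (not opp) -> no flip
Dir S: opp run (1,2) (2,2) (3,2) capped by W -> flip
Dir SE: first cell '.' (not opp) -> no flip
All flips: (1,2) (2,2) (3,2)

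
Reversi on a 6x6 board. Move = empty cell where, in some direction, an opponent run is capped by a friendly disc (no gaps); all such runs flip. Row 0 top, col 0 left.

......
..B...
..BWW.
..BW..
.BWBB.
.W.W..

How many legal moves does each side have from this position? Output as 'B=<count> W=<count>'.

-- B to move --
(1,3): flips 2 -> legal
(1,4): flips 1 -> legal
(1,5): no bracket -> illegal
(2,5): flips 2 -> legal
(3,1): no bracket -> illegal
(3,4): flips 2 -> legal
(3,5): no bracket -> illegal
(4,0): no bracket -> illegal
(5,0): no bracket -> illegal
(5,2): flips 1 -> legal
(5,4): no bracket -> illegal
B mobility = 5
-- W to move --
(0,1): flips 1 -> legal
(0,2): flips 3 -> legal
(0,3): no bracket -> illegal
(1,1): flips 1 -> legal
(1,3): no bracket -> illegal
(2,1): flips 1 -> legal
(3,0): no bracket -> illegal
(3,1): flips 2 -> legal
(3,4): no bracket -> illegal
(3,5): flips 1 -> legal
(4,0): flips 1 -> legal
(4,5): flips 2 -> legal
(5,0): flips 2 -> legal
(5,2): no bracket -> illegal
(5,4): no bracket -> illegal
(5,5): flips 1 -> legal
W mobility = 10

Answer: B=5 W=10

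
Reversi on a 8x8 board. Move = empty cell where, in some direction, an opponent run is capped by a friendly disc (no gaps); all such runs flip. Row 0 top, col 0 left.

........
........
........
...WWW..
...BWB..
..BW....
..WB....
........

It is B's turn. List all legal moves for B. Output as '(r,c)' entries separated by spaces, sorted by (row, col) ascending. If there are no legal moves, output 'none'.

Answer: (2,3) (2,5) (5,4) (6,1) (7,2)

Derivation:
(2,2): no bracket -> illegal
(2,3): flips 2 -> legal
(2,4): no bracket -> illegal
(2,5): flips 2 -> legal
(2,6): no bracket -> illegal
(3,2): no bracket -> illegal
(3,6): no bracket -> illegal
(4,2): no bracket -> illegal
(4,6): no bracket -> illegal
(5,1): no bracket -> illegal
(5,4): flips 1 -> legal
(5,5): no bracket -> illegal
(6,1): flips 1 -> legal
(6,4): no bracket -> illegal
(7,1): no bracket -> illegal
(7,2): flips 1 -> legal
(7,3): no bracket -> illegal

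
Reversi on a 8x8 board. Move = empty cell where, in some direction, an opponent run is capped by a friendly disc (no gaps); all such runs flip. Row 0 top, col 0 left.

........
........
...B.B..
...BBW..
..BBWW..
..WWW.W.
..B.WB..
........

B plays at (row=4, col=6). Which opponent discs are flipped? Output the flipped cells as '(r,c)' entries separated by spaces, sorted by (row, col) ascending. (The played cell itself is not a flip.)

Dir NW: opp run (3,5), next='.' -> no flip
Dir N: first cell '.' (not opp) -> no flip
Dir NE: first cell '.' (not opp) -> no flip
Dir W: opp run (4,5) (4,4) capped by B -> flip
Dir E: first cell '.' (not opp) -> no flip
Dir SW: first cell '.' (not opp) -> no flip
Dir S: opp run (5,6), next='.' -> no flip
Dir SE: first cell '.' (not opp) -> no flip

Answer: (4,4) (4,5)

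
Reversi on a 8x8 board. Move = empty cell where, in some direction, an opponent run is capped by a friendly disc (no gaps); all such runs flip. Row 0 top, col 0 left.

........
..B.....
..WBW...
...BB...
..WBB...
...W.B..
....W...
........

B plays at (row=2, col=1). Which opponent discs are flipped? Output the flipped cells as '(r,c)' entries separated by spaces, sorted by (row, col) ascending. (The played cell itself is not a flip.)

Dir NW: first cell '.' (not opp) -> no flip
Dir N: first cell '.' (not opp) -> no flip
Dir NE: first cell 'B' (not opp) -> no flip
Dir W: first cell '.' (not opp) -> no flip
Dir E: opp run (2,2) capped by B -> flip
Dir SW: first cell '.' (not opp) -> no flip
Dir S: first cell '.' (not opp) -> no flip
Dir SE: first cell '.' (not opp) -> no flip

Answer: (2,2)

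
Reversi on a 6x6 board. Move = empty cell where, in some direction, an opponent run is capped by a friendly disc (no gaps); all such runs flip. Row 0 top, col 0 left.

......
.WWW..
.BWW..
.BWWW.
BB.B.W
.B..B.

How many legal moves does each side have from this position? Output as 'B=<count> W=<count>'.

-- B to move --
(0,0): no bracket -> illegal
(0,1): flips 1 -> legal
(0,2): no bracket -> illegal
(0,3): flips 4 -> legal
(0,4): flips 2 -> legal
(1,0): no bracket -> illegal
(1,4): flips 2 -> legal
(2,0): no bracket -> illegal
(2,4): flips 2 -> legal
(2,5): flips 1 -> legal
(3,5): flips 3 -> legal
(4,2): no bracket -> illegal
(4,4): no bracket -> illegal
(5,5): no bracket -> illegal
B mobility = 7
-- W to move --
(1,0): flips 1 -> legal
(2,0): flips 1 -> legal
(3,0): flips 2 -> legal
(4,2): no bracket -> illegal
(4,4): no bracket -> illegal
(5,0): flips 1 -> legal
(5,2): flips 1 -> legal
(5,3): flips 1 -> legal
(5,5): no bracket -> illegal
W mobility = 6

Answer: B=7 W=6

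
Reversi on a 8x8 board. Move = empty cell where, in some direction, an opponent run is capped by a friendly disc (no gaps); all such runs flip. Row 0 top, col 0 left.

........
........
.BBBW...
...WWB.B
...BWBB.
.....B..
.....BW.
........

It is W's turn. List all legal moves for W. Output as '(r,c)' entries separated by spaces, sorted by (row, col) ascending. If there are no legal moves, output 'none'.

(1,0): no bracket -> illegal
(1,1): flips 1 -> legal
(1,2): flips 1 -> legal
(1,3): flips 1 -> legal
(1,4): no bracket -> illegal
(2,0): flips 3 -> legal
(2,5): no bracket -> illegal
(2,6): flips 1 -> legal
(2,7): no bracket -> illegal
(3,0): no bracket -> illegal
(3,1): no bracket -> illegal
(3,2): no bracket -> illegal
(3,6): flips 1 -> legal
(4,2): flips 1 -> legal
(4,7): flips 2 -> legal
(5,2): flips 1 -> legal
(5,3): flips 1 -> legal
(5,4): no bracket -> illegal
(5,6): flips 1 -> legal
(5,7): flips 2 -> legal
(6,4): flips 1 -> legal
(7,4): no bracket -> illegal
(7,5): no bracket -> illegal
(7,6): no bracket -> illegal

Answer: (1,1) (1,2) (1,3) (2,0) (2,6) (3,6) (4,2) (4,7) (5,2) (5,3) (5,6) (5,7) (6,4)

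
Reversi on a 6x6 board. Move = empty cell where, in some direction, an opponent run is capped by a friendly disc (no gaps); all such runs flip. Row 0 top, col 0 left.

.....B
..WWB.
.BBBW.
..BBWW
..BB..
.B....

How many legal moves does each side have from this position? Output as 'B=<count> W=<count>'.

-- B to move --
(0,1): flips 1 -> legal
(0,2): flips 1 -> legal
(0,3): flips 2 -> legal
(0,4): flips 1 -> legal
(1,1): flips 2 -> legal
(1,5): flips 1 -> legal
(2,5): flips 2 -> legal
(4,4): flips 2 -> legal
(4,5): flips 1 -> legal
B mobility = 9
-- W to move --
(0,3): no bracket -> illegal
(0,4): flips 1 -> legal
(1,0): no bracket -> illegal
(1,1): no bracket -> illegal
(1,5): flips 1 -> legal
(2,0): flips 3 -> legal
(2,5): no bracket -> illegal
(3,0): flips 1 -> legal
(3,1): flips 3 -> legal
(4,0): no bracket -> illegal
(4,1): no bracket -> illegal
(4,4): no bracket -> illegal
(5,0): no bracket -> illegal
(5,2): flips 4 -> legal
(5,3): flips 3 -> legal
(5,4): no bracket -> illegal
W mobility = 7

Answer: B=9 W=7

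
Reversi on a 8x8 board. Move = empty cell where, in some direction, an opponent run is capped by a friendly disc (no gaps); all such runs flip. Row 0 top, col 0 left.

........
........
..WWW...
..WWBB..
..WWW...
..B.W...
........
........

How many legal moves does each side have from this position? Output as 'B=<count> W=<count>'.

-- B to move --
(1,1): no bracket -> illegal
(1,2): flips 4 -> legal
(1,3): flips 1 -> legal
(1,4): flips 1 -> legal
(1,5): no bracket -> illegal
(2,1): no bracket -> illegal
(2,5): no bracket -> illegal
(3,1): flips 2 -> legal
(4,1): no bracket -> illegal
(4,5): no bracket -> illegal
(5,1): no bracket -> illegal
(5,3): flips 1 -> legal
(5,5): no bracket -> illegal
(6,3): no bracket -> illegal
(6,4): flips 2 -> legal
(6,5): no bracket -> illegal
B mobility = 6
-- W to move --
(2,5): flips 1 -> legal
(2,6): flips 1 -> legal
(3,6): flips 2 -> legal
(4,1): no bracket -> illegal
(4,5): flips 1 -> legal
(4,6): flips 1 -> legal
(5,1): no bracket -> illegal
(5,3): no bracket -> illegal
(6,1): flips 1 -> legal
(6,2): flips 1 -> legal
(6,3): no bracket -> illegal
W mobility = 7

Answer: B=6 W=7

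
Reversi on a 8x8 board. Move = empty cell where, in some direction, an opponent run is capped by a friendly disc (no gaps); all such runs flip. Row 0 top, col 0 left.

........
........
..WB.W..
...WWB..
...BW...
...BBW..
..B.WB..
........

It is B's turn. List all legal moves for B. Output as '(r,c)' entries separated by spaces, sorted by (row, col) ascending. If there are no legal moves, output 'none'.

(1,1): no bracket -> illegal
(1,2): no bracket -> illegal
(1,3): no bracket -> illegal
(1,4): no bracket -> illegal
(1,5): flips 1 -> legal
(1,6): flips 2 -> legal
(2,1): flips 1 -> legal
(2,4): flips 2 -> legal
(2,6): no bracket -> illegal
(3,1): no bracket -> illegal
(3,2): flips 2 -> legal
(3,6): no bracket -> illegal
(4,2): no bracket -> illegal
(4,5): flips 3 -> legal
(4,6): no bracket -> illegal
(5,6): flips 1 -> legal
(6,3): flips 1 -> legal
(6,6): no bracket -> illegal
(7,3): no bracket -> illegal
(7,4): flips 1 -> legal
(7,5): flips 1 -> legal

Answer: (1,5) (1,6) (2,1) (2,4) (3,2) (4,5) (5,6) (6,3) (7,4) (7,5)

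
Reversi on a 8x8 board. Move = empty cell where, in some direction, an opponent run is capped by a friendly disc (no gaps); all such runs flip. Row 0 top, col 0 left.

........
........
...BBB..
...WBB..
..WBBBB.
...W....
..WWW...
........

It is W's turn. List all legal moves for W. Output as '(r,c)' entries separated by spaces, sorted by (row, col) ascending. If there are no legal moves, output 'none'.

Answer: (1,3) (1,5) (2,6) (3,6) (4,7) (5,5)

Derivation:
(1,2): no bracket -> illegal
(1,3): flips 1 -> legal
(1,4): no bracket -> illegal
(1,5): flips 1 -> legal
(1,6): no bracket -> illegal
(2,2): no bracket -> illegal
(2,6): flips 2 -> legal
(3,2): no bracket -> illegal
(3,6): flips 2 -> legal
(3,7): no bracket -> illegal
(4,7): flips 4 -> legal
(5,2): no bracket -> illegal
(5,4): no bracket -> illegal
(5,5): flips 1 -> legal
(5,6): no bracket -> illegal
(5,7): no bracket -> illegal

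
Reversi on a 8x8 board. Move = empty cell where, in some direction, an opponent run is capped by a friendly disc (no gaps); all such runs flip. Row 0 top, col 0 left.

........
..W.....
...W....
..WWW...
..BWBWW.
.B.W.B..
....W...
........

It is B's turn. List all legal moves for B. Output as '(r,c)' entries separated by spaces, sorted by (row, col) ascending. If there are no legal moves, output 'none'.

Answer: (2,2) (2,4) (3,5) (3,7) (4,7) (6,2) (7,3) (7,5)

Derivation:
(0,1): no bracket -> illegal
(0,2): no bracket -> illegal
(0,3): no bracket -> illegal
(1,1): no bracket -> illegal
(1,3): no bracket -> illegal
(1,4): no bracket -> illegal
(2,1): no bracket -> illegal
(2,2): flips 2 -> legal
(2,4): flips 2 -> legal
(2,5): no bracket -> illegal
(3,1): no bracket -> illegal
(3,5): flips 1 -> legal
(3,6): no bracket -> illegal
(3,7): flips 1 -> legal
(4,1): no bracket -> illegal
(4,7): flips 2 -> legal
(5,2): no bracket -> illegal
(5,4): no bracket -> illegal
(5,6): no bracket -> illegal
(5,7): no bracket -> illegal
(6,2): flips 1 -> legal
(6,3): no bracket -> illegal
(6,5): no bracket -> illegal
(7,3): flips 1 -> legal
(7,4): no bracket -> illegal
(7,5): flips 2 -> legal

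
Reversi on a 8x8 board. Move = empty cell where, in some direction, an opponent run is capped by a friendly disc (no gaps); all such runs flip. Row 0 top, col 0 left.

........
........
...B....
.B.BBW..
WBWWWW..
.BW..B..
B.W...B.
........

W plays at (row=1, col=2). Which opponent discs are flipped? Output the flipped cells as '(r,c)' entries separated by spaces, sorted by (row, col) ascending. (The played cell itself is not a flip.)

Answer: (2,3) (3,4)

Derivation:
Dir NW: first cell '.' (not opp) -> no flip
Dir N: first cell '.' (not opp) -> no flip
Dir NE: first cell '.' (not opp) -> no flip
Dir W: first cell '.' (not opp) -> no flip
Dir E: first cell '.' (not opp) -> no flip
Dir SW: first cell '.' (not opp) -> no flip
Dir S: first cell '.' (not opp) -> no flip
Dir SE: opp run (2,3) (3,4) capped by W -> flip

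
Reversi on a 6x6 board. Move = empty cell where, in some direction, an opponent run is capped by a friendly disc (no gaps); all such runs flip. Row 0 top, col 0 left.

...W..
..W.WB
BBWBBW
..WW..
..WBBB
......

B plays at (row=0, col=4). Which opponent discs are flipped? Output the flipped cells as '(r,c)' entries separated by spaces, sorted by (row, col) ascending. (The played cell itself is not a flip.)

Dir NW: edge -> no flip
Dir N: edge -> no flip
Dir NE: edge -> no flip
Dir W: opp run (0,3), next='.' -> no flip
Dir E: first cell '.' (not opp) -> no flip
Dir SW: first cell '.' (not opp) -> no flip
Dir S: opp run (1,4) capped by B -> flip
Dir SE: first cell 'B' (not opp) -> no flip

Answer: (1,4)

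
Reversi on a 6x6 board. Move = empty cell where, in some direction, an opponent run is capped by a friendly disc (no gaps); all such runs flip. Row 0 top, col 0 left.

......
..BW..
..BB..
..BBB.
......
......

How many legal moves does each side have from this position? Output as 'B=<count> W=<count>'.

-- B to move --
(0,2): no bracket -> illegal
(0,3): flips 1 -> legal
(0,4): flips 1 -> legal
(1,4): flips 1 -> legal
(2,4): no bracket -> illegal
B mobility = 3
-- W to move --
(0,1): no bracket -> illegal
(0,2): no bracket -> illegal
(0,3): no bracket -> illegal
(1,1): flips 1 -> legal
(1,4): no bracket -> illegal
(2,1): no bracket -> illegal
(2,4): no bracket -> illegal
(2,5): no bracket -> illegal
(3,1): flips 1 -> legal
(3,5): no bracket -> illegal
(4,1): no bracket -> illegal
(4,2): no bracket -> illegal
(4,3): flips 2 -> legal
(4,4): no bracket -> illegal
(4,5): no bracket -> illegal
W mobility = 3

Answer: B=3 W=3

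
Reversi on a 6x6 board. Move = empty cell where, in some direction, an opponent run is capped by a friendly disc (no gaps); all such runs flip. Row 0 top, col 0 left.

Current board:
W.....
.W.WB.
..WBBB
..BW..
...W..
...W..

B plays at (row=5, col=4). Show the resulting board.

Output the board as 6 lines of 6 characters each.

Place B at (5,4); scan 8 dirs for brackets.
Dir NW: opp run (4,3) capped by B -> flip
Dir N: first cell '.' (not opp) -> no flip
Dir NE: first cell '.' (not opp) -> no flip
Dir W: opp run (5,3), next='.' -> no flip
Dir E: first cell '.' (not opp) -> no flip
Dir SW: edge -> no flip
Dir S: edge -> no flip
Dir SE: edge -> no flip
All flips: (4,3)

Answer: W.....
.W.WB.
..WBBB
..BW..
...B..
...WB.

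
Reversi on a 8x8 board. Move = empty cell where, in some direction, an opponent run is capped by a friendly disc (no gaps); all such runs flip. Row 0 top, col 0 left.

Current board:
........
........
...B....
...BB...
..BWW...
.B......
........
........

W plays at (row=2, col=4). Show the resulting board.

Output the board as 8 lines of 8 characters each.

Answer: ........
........
...BW...
...BW...
..BWW...
.B......
........
........

Derivation:
Place W at (2,4); scan 8 dirs for brackets.
Dir NW: first cell '.' (not opp) -> no flip
Dir N: first cell '.' (not opp) -> no flip
Dir NE: first cell '.' (not opp) -> no flip
Dir W: opp run (2,3), next='.' -> no flip
Dir E: first cell '.' (not opp) -> no flip
Dir SW: opp run (3,3) (4,2) (5,1), next='.' -> no flip
Dir S: opp run (3,4) capped by W -> flip
Dir SE: first cell '.' (not opp) -> no flip
All flips: (3,4)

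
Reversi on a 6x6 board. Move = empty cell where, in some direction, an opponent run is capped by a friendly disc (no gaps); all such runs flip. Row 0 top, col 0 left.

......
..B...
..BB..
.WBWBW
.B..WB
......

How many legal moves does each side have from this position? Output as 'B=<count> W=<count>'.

Answer: B=7 W=5

Derivation:
-- B to move --
(2,0): no bracket -> illegal
(2,1): flips 1 -> legal
(2,4): no bracket -> illegal
(2,5): flips 1 -> legal
(3,0): flips 1 -> legal
(4,0): flips 1 -> legal
(4,2): no bracket -> illegal
(4,3): flips 2 -> legal
(5,3): no bracket -> illegal
(5,4): flips 1 -> legal
(5,5): flips 2 -> legal
B mobility = 7
-- W to move --
(0,1): no bracket -> illegal
(0,2): no bracket -> illegal
(0,3): no bracket -> illegal
(1,1): flips 1 -> legal
(1,3): flips 2 -> legal
(1,4): no bracket -> illegal
(2,1): no bracket -> illegal
(2,4): flips 1 -> legal
(2,5): no bracket -> illegal
(3,0): no bracket -> illegal
(4,0): no bracket -> illegal
(4,2): no bracket -> illegal
(4,3): no bracket -> illegal
(5,0): no bracket -> illegal
(5,1): flips 1 -> legal
(5,2): no bracket -> illegal
(5,4): no bracket -> illegal
(5,5): flips 1 -> legal
W mobility = 5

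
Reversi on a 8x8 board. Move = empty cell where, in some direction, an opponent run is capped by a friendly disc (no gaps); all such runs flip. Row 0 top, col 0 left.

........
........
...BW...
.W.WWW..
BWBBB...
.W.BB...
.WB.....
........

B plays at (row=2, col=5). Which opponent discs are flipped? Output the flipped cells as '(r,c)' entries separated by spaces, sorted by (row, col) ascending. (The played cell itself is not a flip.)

Dir NW: first cell '.' (not opp) -> no flip
Dir N: first cell '.' (not opp) -> no flip
Dir NE: first cell '.' (not opp) -> no flip
Dir W: opp run (2,4) capped by B -> flip
Dir E: first cell '.' (not opp) -> no flip
Dir SW: opp run (3,4) capped by B -> flip
Dir S: opp run (3,5), next='.' -> no flip
Dir SE: first cell '.' (not opp) -> no flip

Answer: (2,4) (3,4)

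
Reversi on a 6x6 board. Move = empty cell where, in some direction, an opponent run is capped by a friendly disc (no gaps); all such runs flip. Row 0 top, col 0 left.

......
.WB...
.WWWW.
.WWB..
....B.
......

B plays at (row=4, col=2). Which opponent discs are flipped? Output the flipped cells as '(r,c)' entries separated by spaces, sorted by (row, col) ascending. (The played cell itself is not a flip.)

Answer: (2,2) (3,2)

Derivation:
Dir NW: opp run (3,1), next='.' -> no flip
Dir N: opp run (3,2) (2,2) capped by B -> flip
Dir NE: first cell 'B' (not opp) -> no flip
Dir W: first cell '.' (not opp) -> no flip
Dir E: first cell '.' (not opp) -> no flip
Dir SW: first cell '.' (not opp) -> no flip
Dir S: first cell '.' (not opp) -> no flip
Dir SE: first cell '.' (not opp) -> no flip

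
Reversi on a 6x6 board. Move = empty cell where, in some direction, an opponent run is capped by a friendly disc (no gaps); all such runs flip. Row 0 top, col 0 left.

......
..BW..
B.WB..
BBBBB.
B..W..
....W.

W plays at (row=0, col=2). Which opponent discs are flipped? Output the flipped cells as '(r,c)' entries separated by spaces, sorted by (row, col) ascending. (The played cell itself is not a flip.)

Answer: (1,2)

Derivation:
Dir NW: edge -> no flip
Dir N: edge -> no flip
Dir NE: edge -> no flip
Dir W: first cell '.' (not opp) -> no flip
Dir E: first cell '.' (not opp) -> no flip
Dir SW: first cell '.' (not opp) -> no flip
Dir S: opp run (1,2) capped by W -> flip
Dir SE: first cell 'W' (not opp) -> no flip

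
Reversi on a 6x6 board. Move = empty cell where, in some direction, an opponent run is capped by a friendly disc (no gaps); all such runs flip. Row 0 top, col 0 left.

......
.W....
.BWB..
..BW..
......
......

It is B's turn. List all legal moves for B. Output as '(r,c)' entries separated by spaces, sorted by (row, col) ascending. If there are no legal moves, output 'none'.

Answer: (0,1) (1,2) (3,4) (4,3)

Derivation:
(0,0): no bracket -> illegal
(0,1): flips 1 -> legal
(0,2): no bracket -> illegal
(1,0): no bracket -> illegal
(1,2): flips 1 -> legal
(1,3): no bracket -> illegal
(2,0): no bracket -> illegal
(2,4): no bracket -> illegal
(3,1): no bracket -> illegal
(3,4): flips 1 -> legal
(4,2): no bracket -> illegal
(4,3): flips 1 -> legal
(4,4): no bracket -> illegal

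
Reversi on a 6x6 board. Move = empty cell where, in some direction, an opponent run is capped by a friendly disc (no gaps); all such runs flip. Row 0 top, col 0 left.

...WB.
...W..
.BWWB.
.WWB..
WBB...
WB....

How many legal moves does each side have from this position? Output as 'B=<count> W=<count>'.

-- B to move --
(0,2): flips 2 -> legal
(1,1): flips 1 -> legal
(1,2): flips 2 -> legal
(1,4): flips 2 -> legal
(2,0): flips 1 -> legal
(3,0): flips 2 -> legal
(3,4): no bracket -> illegal
(4,3): flips 1 -> legal
B mobility = 7
-- W to move --
(0,5): flips 1 -> legal
(1,0): flips 1 -> legal
(1,1): flips 1 -> legal
(1,2): no bracket -> illegal
(1,4): no bracket -> illegal
(1,5): no bracket -> illegal
(2,0): flips 1 -> legal
(2,5): flips 1 -> legal
(3,0): no bracket -> illegal
(3,4): flips 1 -> legal
(3,5): flips 1 -> legal
(4,3): flips 3 -> legal
(4,4): flips 1 -> legal
(5,2): flips 2 -> legal
(5,3): flips 1 -> legal
W mobility = 11

Answer: B=7 W=11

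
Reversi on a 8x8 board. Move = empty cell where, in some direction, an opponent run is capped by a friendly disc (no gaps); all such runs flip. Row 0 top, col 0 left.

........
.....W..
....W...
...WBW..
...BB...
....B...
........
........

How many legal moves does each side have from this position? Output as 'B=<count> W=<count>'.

-- B to move --
(0,4): no bracket -> illegal
(0,5): no bracket -> illegal
(0,6): no bracket -> illegal
(1,3): no bracket -> illegal
(1,4): flips 1 -> legal
(1,6): no bracket -> illegal
(2,2): flips 1 -> legal
(2,3): flips 1 -> legal
(2,5): no bracket -> illegal
(2,6): flips 1 -> legal
(3,2): flips 1 -> legal
(3,6): flips 1 -> legal
(4,2): no bracket -> illegal
(4,5): no bracket -> illegal
(4,6): no bracket -> illegal
B mobility = 6
-- W to move --
(2,3): no bracket -> illegal
(2,5): no bracket -> illegal
(3,2): no bracket -> illegal
(4,2): no bracket -> illegal
(4,5): no bracket -> illegal
(5,2): no bracket -> illegal
(5,3): flips 2 -> legal
(5,5): flips 1 -> legal
(6,3): no bracket -> illegal
(6,4): flips 3 -> legal
(6,5): no bracket -> illegal
W mobility = 3

Answer: B=6 W=3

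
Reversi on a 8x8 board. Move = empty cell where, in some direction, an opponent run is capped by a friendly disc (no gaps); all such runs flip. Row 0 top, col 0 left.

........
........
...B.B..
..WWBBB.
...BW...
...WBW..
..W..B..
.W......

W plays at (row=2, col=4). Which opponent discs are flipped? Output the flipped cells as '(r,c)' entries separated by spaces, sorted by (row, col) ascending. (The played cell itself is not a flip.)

Dir NW: first cell '.' (not opp) -> no flip
Dir N: first cell '.' (not opp) -> no flip
Dir NE: first cell '.' (not opp) -> no flip
Dir W: opp run (2,3), next='.' -> no flip
Dir E: opp run (2,5), next='.' -> no flip
Dir SW: first cell 'W' (not opp) -> no flip
Dir S: opp run (3,4) capped by W -> flip
Dir SE: opp run (3,5), next='.' -> no flip

Answer: (3,4)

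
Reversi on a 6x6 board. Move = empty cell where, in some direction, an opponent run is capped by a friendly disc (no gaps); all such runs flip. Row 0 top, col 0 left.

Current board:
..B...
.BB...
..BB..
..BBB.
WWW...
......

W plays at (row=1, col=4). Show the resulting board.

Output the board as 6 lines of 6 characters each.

Answer: ..B...
.BB.W.
..BW..
..WBB.
WWW...
......

Derivation:
Place W at (1,4); scan 8 dirs for brackets.
Dir NW: first cell '.' (not opp) -> no flip
Dir N: first cell '.' (not opp) -> no flip
Dir NE: first cell '.' (not opp) -> no flip
Dir W: first cell '.' (not opp) -> no flip
Dir E: first cell '.' (not opp) -> no flip
Dir SW: opp run (2,3) (3,2) capped by W -> flip
Dir S: first cell '.' (not opp) -> no flip
Dir SE: first cell '.' (not opp) -> no flip
All flips: (2,3) (3,2)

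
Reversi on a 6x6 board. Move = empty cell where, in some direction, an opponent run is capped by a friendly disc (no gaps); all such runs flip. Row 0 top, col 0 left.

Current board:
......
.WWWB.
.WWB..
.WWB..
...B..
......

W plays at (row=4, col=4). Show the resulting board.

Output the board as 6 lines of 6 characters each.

Answer: ......
.WWWB.
.WWB..
.WWW..
...BW.
......

Derivation:
Place W at (4,4); scan 8 dirs for brackets.
Dir NW: opp run (3,3) capped by W -> flip
Dir N: first cell '.' (not opp) -> no flip
Dir NE: first cell '.' (not opp) -> no flip
Dir W: opp run (4,3), next='.' -> no flip
Dir E: first cell '.' (not opp) -> no flip
Dir SW: first cell '.' (not opp) -> no flip
Dir S: first cell '.' (not opp) -> no flip
Dir SE: first cell '.' (not opp) -> no flip
All flips: (3,3)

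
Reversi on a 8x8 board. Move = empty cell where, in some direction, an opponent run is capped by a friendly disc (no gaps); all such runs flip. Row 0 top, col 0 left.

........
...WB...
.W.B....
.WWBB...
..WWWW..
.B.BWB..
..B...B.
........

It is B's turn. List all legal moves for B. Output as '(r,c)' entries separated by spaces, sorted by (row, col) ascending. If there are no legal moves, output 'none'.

(0,2): no bracket -> illegal
(0,3): flips 1 -> legal
(0,4): no bracket -> illegal
(1,0): no bracket -> illegal
(1,1): no bracket -> illegal
(1,2): flips 1 -> legal
(2,0): flips 2 -> legal
(2,2): no bracket -> illegal
(2,4): no bracket -> illegal
(3,0): flips 2 -> legal
(3,5): flips 2 -> legal
(3,6): no bracket -> illegal
(4,0): no bracket -> illegal
(4,1): flips 1 -> legal
(4,6): no bracket -> illegal
(5,2): flips 1 -> legal
(5,6): flips 1 -> legal
(6,3): no bracket -> illegal
(6,4): flips 2 -> legal
(6,5): no bracket -> illegal

Answer: (0,3) (1,2) (2,0) (3,0) (3,5) (4,1) (5,2) (5,6) (6,4)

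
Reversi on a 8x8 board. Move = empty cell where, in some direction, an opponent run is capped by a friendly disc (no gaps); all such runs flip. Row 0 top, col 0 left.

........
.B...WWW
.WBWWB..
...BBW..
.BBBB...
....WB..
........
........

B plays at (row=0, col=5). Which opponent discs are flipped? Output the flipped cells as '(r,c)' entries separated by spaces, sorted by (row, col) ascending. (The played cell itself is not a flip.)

Answer: (1,5)

Derivation:
Dir NW: edge -> no flip
Dir N: edge -> no flip
Dir NE: edge -> no flip
Dir W: first cell '.' (not opp) -> no flip
Dir E: first cell '.' (not opp) -> no flip
Dir SW: first cell '.' (not opp) -> no flip
Dir S: opp run (1,5) capped by B -> flip
Dir SE: opp run (1,6), next='.' -> no flip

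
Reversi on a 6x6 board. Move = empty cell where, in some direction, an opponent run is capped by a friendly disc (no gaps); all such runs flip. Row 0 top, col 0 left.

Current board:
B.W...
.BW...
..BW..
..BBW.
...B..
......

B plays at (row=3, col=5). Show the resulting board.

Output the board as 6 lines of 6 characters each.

Answer: B.W...
.BW...
..BW..
..BBBB
...B..
......

Derivation:
Place B at (3,5); scan 8 dirs for brackets.
Dir NW: first cell '.' (not opp) -> no flip
Dir N: first cell '.' (not opp) -> no flip
Dir NE: edge -> no flip
Dir W: opp run (3,4) capped by B -> flip
Dir E: edge -> no flip
Dir SW: first cell '.' (not opp) -> no flip
Dir S: first cell '.' (not opp) -> no flip
Dir SE: edge -> no flip
All flips: (3,4)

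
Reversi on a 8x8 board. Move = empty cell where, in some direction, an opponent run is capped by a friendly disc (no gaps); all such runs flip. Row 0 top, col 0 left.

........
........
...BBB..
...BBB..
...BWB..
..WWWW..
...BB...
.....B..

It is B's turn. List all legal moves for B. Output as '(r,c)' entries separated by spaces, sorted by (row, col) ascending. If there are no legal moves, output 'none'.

Answer: (4,1) (4,2) (4,6) (6,1) (6,2) (6,5) (6,6)

Derivation:
(4,1): flips 1 -> legal
(4,2): flips 1 -> legal
(4,6): flips 1 -> legal
(5,1): no bracket -> illegal
(5,6): no bracket -> illegal
(6,1): flips 1 -> legal
(6,2): flips 2 -> legal
(6,5): flips 2 -> legal
(6,6): flips 2 -> legal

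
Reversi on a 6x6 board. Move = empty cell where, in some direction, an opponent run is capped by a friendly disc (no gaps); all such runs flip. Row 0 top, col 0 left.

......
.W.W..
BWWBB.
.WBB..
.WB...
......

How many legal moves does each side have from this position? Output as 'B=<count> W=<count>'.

Answer: B=8 W=8

Derivation:
-- B to move --
(0,0): flips 2 -> legal
(0,1): no bracket -> illegal
(0,2): flips 2 -> legal
(0,3): flips 1 -> legal
(0,4): no bracket -> illegal
(1,0): flips 1 -> legal
(1,2): flips 1 -> legal
(1,4): no bracket -> illegal
(3,0): flips 1 -> legal
(4,0): flips 1 -> legal
(5,0): flips 1 -> legal
(5,1): no bracket -> illegal
(5,2): no bracket -> illegal
B mobility = 8
-- W to move --
(1,0): no bracket -> illegal
(1,2): no bracket -> illegal
(1,4): flips 2 -> legal
(1,5): no bracket -> illegal
(2,5): flips 2 -> legal
(3,0): no bracket -> illegal
(3,4): flips 2 -> legal
(3,5): flips 1 -> legal
(4,3): flips 4 -> legal
(4,4): flips 1 -> legal
(5,1): no bracket -> illegal
(5,2): flips 2 -> legal
(5,3): flips 1 -> legal
W mobility = 8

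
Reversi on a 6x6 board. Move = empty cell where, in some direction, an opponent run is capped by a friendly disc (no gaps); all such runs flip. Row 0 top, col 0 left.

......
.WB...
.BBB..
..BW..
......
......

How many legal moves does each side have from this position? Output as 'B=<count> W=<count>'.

Answer: B=6 W=2

Derivation:
-- B to move --
(0,0): flips 1 -> legal
(0,1): flips 1 -> legal
(0,2): no bracket -> illegal
(1,0): flips 1 -> legal
(2,0): no bracket -> illegal
(2,4): no bracket -> illegal
(3,4): flips 1 -> legal
(4,2): no bracket -> illegal
(4,3): flips 1 -> legal
(4,4): flips 1 -> legal
B mobility = 6
-- W to move --
(0,1): no bracket -> illegal
(0,2): no bracket -> illegal
(0,3): no bracket -> illegal
(1,0): no bracket -> illegal
(1,3): flips 2 -> legal
(1,4): no bracket -> illegal
(2,0): no bracket -> illegal
(2,4): no bracket -> illegal
(3,0): no bracket -> illegal
(3,1): flips 2 -> legal
(3,4): no bracket -> illegal
(4,1): no bracket -> illegal
(4,2): no bracket -> illegal
(4,3): no bracket -> illegal
W mobility = 2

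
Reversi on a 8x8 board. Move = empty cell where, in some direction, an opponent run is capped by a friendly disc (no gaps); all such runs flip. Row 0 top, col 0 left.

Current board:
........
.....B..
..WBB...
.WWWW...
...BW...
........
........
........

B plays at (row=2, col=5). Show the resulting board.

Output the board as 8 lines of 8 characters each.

Place B at (2,5); scan 8 dirs for brackets.
Dir NW: first cell '.' (not opp) -> no flip
Dir N: first cell 'B' (not opp) -> no flip
Dir NE: first cell '.' (not opp) -> no flip
Dir W: first cell 'B' (not opp) -> no flip
Dir E: first cell '.' (not opp) -> no flip
Dir SW: opp run (3,4) capped by B -> flip
Dir S: first cell '.' (not opp) -> no flip
Dir SE: first cell '.' (not opp) -> no flip
All flips: (3,4)

Answer: ........
.....B..
..WBBB..
.WWWB...
...BW...
........
........
........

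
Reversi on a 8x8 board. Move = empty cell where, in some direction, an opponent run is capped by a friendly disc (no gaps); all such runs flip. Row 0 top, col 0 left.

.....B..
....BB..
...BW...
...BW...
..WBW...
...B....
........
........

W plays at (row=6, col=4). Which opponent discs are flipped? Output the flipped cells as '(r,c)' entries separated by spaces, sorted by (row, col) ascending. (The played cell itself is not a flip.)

Answer: (5,3)

Derivation:
Dir NW: opp run (5,3) capped by W -> flip
Dir N: first cell '.' (not opp) -> no flip
Dir NE: first cell '.' (not opp) -> no flip
Dir W: first cell '.' (not opp) -> no flip
Dir E: first cell '.' (not opp) -> no flip
Dir SW: first cell '.' (not opp) -> no flip
Dir S: first cell '.' (not opp) -> no flip
Dir SE: first cell '.' (not opp) -> no flip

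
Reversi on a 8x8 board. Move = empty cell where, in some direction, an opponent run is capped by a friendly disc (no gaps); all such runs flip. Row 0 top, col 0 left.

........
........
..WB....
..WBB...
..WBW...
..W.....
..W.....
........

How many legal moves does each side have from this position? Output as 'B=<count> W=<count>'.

-- B to move --
(1,1): flips 1 -> legal
(1,2): no bracket -> illegal
(1,3): no bracket -> illegal
(2,1): flips 2 -> legal
(3,1): flips 1 -> legal
(3,5): no bracket -> illegal
(4,1): flips 2 -> legal
(4,5): flips 1 -> legal
(5,1): flips 1 -> legal
(5,3): no bracket -> illegal
(5,4): flips 1 -> legal
(5,5): flips 1 -> legal
(6,1): flips 1 -> legal
(6,3): no bracket -> illegal
(7,1): no bracket -> illegal
(7,2): no bracket -> illegal
(7,3): no bracket -> illegal
B mobility = 9
-- W to move --
(1,2): no bracket -> illegal
(1,3): no bracket -> illegal
(1,4): flips 1 -> legal
(2,4): flips 3 -> legal
(2,5): flips 2 -> legal
(3,5): flips 2 -> legal
(4,5): no bracket -> illegal
(5,3): no bracket -> illegal
(5,4): flips 1 -> legal
W mobility = 5

Answer: B=9 W=5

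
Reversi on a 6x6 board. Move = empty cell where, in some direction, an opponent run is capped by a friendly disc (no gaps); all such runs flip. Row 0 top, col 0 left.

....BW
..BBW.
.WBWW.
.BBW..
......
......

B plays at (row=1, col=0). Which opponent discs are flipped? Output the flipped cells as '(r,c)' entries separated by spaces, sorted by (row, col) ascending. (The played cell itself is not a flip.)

Dir NW: edge -> no flip
Dir N: first cell '.' (not opp) -> no flip
Dir NE: first cell '.' (not opp) -> no flip
Dir W: edge -> no flip
Dir E: first cell '.' (not opp) -> no flip
Dir SW: edge -> no flip
Dir S: first cell '.' (not opp) -> no flip
Dir SE: opp run (2,1) capped by B -> flip

Answer: (2,1)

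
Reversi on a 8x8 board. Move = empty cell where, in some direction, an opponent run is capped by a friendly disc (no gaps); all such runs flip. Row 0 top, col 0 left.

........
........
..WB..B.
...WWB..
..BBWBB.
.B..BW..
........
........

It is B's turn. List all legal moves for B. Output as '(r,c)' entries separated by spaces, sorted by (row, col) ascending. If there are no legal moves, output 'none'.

Answer: (2,1) (2,4) (2,5) (3,2) (5,3) (5,6) (6,4) (6,5)

Derivation:
(1,1): no bracket -> illegal
(1,2): no bracket -> illegal
(1,3): no bracket -> illegal
(2,1): flips 1 -> legal
(2,4): flips 3 -> legal
(2,5): flips 1 -> legal
(3,1): no bracket -> illegal
(3,2): flips 2 -> legal
(5,3): flips 1 -> legal
(5,6): flips 1 -> legal
(6,4): flips 1 -> legal
(6,5): flips 1 -> legal
(6,6): no bracket -> illegal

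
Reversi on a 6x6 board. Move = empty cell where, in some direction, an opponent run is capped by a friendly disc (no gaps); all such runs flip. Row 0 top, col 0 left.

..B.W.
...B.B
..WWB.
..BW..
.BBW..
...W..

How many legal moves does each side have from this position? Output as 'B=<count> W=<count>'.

-- B to move --
(0,3): no bracket -> illegal
(0,5): no bracket -> illegal
(1,1): no bracket -> illegal
(1,2): flips 1 -> legal
(1,4): flips 1 -> legal
(2,1): flips 2 -> legal
(3,1): flips 1 -> legal
(3,4): flips 1 -> legal
(4,4): flips 1 -> legal
(5,2): no bracket -> illegal
(5,4): flips 1 -> legal
B mobility = 7
-- W to move --
(0,1): no bracket -> illegal
(0,3): flips 1 -> legal
(0,5): no bracket -> illegal
(1,1): no bracket -> illegal
(1,2): no bracket -> illegal
(1,4): no bracket -> illegal
(2,1): flips 1 -> legal
(2,5): flips 1 -> legal
(3,0): no bracket -> illegal
(3,1): flips 2 -> legal
(3,4): no bracket -> illegal
(3,5): no bracket -> illegal
(4,0): flips 2 -> legal
(5,0): flips 2 -> legal
(5,1): flips 1 -> legal
(5,2): flips 2 -> legal
W mobility = 8

Answer: B=7 W=8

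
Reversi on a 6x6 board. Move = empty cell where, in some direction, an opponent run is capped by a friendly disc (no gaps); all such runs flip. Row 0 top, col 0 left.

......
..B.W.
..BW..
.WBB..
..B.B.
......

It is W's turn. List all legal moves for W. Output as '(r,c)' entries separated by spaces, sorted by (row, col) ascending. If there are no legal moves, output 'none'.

Answer: (0,1) (1,3) (2,1) (3,4) (4,1) (4,3) (5,3)

Derivation:
(0,1): flips 1 -> legal
(0,2): no bracket -> illegal
(0,3): no bracket -> illegal
(1,1): no bracket -> illegal
(1,3): flips 1 -> legal
(2,1): flips 1 -> legal
(2,4): no bracket -> illegal
(3,4): flips 2 -> legal
(3,5): no bracket -> illegal
(4,1): flips 1 -> legal
(4,3): flips 1 -> legal
(4,5): no bracket -> illegal
(5,1): no bracket -> illegal
(5,2): no bracket -> illegal
(5,3): flips 1 -> legal
(5,4): no bracket -> illegal
(5,5): no bracket -> illegal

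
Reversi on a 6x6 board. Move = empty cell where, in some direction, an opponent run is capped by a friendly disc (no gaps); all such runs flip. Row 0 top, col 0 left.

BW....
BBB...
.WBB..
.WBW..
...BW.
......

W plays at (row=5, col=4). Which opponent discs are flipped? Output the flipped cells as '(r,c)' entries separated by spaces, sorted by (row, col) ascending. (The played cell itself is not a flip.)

Dir NW: opp run (4,3) (3,2) capped by W -> flip
Dir N: first cell 'W' (not opp) -> no flip
Dir NE: first cell '.' (not opp) -> no flip
Dir W: first cell '.' (not opp) -> no flip
Dir E: first cell '.' (not opp) -> no flip
Dir SW: edge -> no flip
Dir S: edge -> no flip
Dir SE: edge -> no flip

Answer: (3,2) (4,3)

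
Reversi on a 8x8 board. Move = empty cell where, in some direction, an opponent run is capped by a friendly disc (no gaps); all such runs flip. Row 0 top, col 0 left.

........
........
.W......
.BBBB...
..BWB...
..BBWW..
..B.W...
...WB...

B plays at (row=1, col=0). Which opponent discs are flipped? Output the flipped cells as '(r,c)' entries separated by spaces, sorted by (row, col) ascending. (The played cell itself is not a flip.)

Answer: (2,1)

Derivation:
Dir NW: edge -> no flip
Dir N: first cell '.' (not opp) -> no flip
Dir NE: first cell '.' (not opp) -> no flip
Dir W: edge -> no flip
Dir E: first cell '.' (not opp) -> no flip
Dir SW: edge -> no flip
Dir S: first cell '.' (not opp) -> no flip
Dir SE: opp run (2,1) capped by B -> flip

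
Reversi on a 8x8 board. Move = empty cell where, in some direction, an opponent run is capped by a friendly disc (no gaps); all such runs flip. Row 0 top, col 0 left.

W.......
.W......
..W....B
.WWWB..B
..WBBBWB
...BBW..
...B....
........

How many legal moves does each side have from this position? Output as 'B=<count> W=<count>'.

Answer: B=9 W=5

Derivation:
-- B to move --
(0,1): no bracket -> illegal
(0,2): no bracket -> illegal
(1,0): no bracket -> illegal
(1,2): no bracket -> illegal
(1,3): no bracket -> illegal
(2,0): flips 2 -> legal
(2,1): flips 1 -> legal
(2,3): flips 1 -> legal
(2,4): no bracket -> illegal
(3,0): flips 3 -> legal
(3,5): no bracket -> illegal
(3,6): no bracket -> illegal
(4,0): no bracket -> illegal
(4,1): flips 1 -> legal
(5,1): no bracket -> illegal
(5,2): no bracket -> illegal
(5,6): flips 1 -> legal
(5,7): no bracket -> illegal
(6,4): flips 2 -> legal
(6,5): flips 1 -> legal
(6,6): flips 1 -> legal
B mobility = 9
-- W to move --
(1,6): no bracket -> illegal
(1,7): no bracket -> illegal
(2,3): no bracket -> illegal
(2,4): no bracket -> illegal
(2,5): no bracket -> illegal
(2,6): no bracket -> illegal
(3,5): flips 2 -> legal
(3,6): no bracket -> illegal
(5,2): flips 2 -> legal
(5,6): no bracket -> illegal
(5,7): no bracket -> illegal
(6,2): no bracket -> illegal
(6,4): flips 1 -> legal
(6,5): flips 2 -> legal
(7,2): no bracket -> illegal
(7,3): flips 3 -> legal
(7,4): no bracket -> illegal
W mobility = 5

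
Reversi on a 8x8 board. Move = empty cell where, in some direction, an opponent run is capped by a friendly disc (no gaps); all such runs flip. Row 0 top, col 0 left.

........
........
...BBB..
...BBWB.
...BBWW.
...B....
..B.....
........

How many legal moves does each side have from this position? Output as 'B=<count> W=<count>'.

Answer: B=6 W=9

Derivation:
-- B to move --
(2,6): flips 1 -> legal
(3,7): no bracket -> illegal
(4,7): flips 2 -> legal
(5,4): flips 1 -> legal
(5,5): flips 2 -> legal
(5,6): flips 2 -> legal
(5,7): flips 2 -> legal
B mobility = 6
-- W to move --
(1,2): flips 2 -> legal
(1,3): flips 1 -> legal
(1,4): no bracket -> illegal
(1,5): flips 1 -> legal
(1,6): no bracket -> illegal
(2,2): no bracket -> illegal
(2,6): flips 1 -> legal
(2,7): flips 1 -> legal
(3,2): flips 2 -> legal
(3,7): flips 1 -> legal
(4,2): flips 2 -> legal
(4,7): no bracket -> illegal
(5,1): no bracket -> illegal
(5,2): no bracket -> illegal
(5,4): no bracket -> illegal
(5,5): no bracket -> illegal
(6,1): no bracket -> illegal
(6,3): no bracket -> illegal
(6,4): no bracket -> illegal
(7,1): flips 3 -> legal
(7,2): no bracket -> illegal
(7,3): no bracket -> illegal
W mobility = 9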